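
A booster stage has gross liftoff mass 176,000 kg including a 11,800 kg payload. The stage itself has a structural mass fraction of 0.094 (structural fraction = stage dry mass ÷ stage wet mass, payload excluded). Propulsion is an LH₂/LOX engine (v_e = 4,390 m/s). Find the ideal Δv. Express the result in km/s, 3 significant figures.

Stage wet mass = m₀ − payload = 176,000 − 11,800 = 164,200 kg.
Stage dry mass = ε × stage wet mass = 0.094 × 164,200 = 15,434.8 kg.
Burnout mass m_f = stage dry + payload = 15,434.8 + 11,800 = 27,234.8 kg.
Using Δv = v_e ln(m₀/m_f): Δv = v_e · ln(176,000/27,234.8) = 4390.0 × ln(6.462) = 4390.0 × 1.8660 ≈ 8192 m/s.

Δv ≈ 8.19 km/s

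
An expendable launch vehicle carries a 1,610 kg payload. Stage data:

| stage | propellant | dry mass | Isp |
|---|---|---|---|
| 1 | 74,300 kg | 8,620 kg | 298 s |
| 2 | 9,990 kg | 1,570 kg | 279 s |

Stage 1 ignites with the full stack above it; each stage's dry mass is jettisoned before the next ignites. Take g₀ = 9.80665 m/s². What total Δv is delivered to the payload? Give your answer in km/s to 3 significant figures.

Δv ≈ 8.22 km/s

Ignition mass of stage 1 = 74,300+8,620 + 9,990+1,570 + 1,610 = 96,090 kg.
Stage 1: m₀ = 96,090 kg, m_f = 96,090 − 74,300 = 21,790 kg; Δv = 298×9.80665×ln(4.41) = 2922.4×1.4838 ≈ 4336 m/s.
Stage 2: m₀ = 13,170 kg, m_f = 13,170 − 9,990 = 3,180 kg; Δv = 279×9.80665×ln(4.142) = 2736.1×1.4211 ≈ 3888 m/s.
Total Δv = 4336 + 3888 = 8224 m/s.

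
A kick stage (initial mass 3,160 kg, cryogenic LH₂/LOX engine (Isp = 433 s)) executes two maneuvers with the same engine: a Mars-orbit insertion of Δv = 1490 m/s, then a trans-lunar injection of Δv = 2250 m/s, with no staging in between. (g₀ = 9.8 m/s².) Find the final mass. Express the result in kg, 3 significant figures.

v_e = Isp · g₀ = 433 × 9.8 = 4243.4 m/s.
After the first burn: m = 3160 × exp(−1490/4243.4) = 3160 × 0.70389 = 2,224.29 kg.
After the second burn: m = 2,224.29 × exp(−2250/4243.4) = 2,224.29 × 0.58847 = 1,308.93 kg.

final mass ≈ 1310 kg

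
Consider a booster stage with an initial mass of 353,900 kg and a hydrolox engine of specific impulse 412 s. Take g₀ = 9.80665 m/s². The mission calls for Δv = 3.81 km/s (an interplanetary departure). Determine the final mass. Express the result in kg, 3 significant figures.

final mass ≈ 138000 kg

v_e = Isp · g₀ = 412 × 9.80665 = 4040.3 m/s.
Rocket equation: m₀/m_f = exp(Δv / v_e) = exp(3810 / 4040.3) = exp(0.9430) = 2.5676.
m_f = m₀ / 2.5676 = 353,900 / 2.5676 = 137,833 kg.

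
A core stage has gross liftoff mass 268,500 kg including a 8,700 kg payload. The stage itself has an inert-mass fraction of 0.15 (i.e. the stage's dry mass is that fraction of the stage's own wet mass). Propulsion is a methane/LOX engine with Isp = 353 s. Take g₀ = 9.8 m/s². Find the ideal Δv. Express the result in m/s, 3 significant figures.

Stage wet mass = m₀ − payload = 268,500 − 8,700 = 259,800 kg.
Stage dry mass = ε × stage wet mass = 0.15 × 259,800 = 38,970 kg.
Burnout mass m_f = stage dry + payload = 38,970 + 8,700 = 47,670 kg.
v_e = Isp · g₀ = 353 × 9.8 = 3459.4 m/s.
Using Δv = v_e ln(m₀/m_f): Δv = v_e · ln(268,500/47,670) = 3459.4 × ln(5.632) = 3459.4 × 1.7285 ≈ 5980 m/s.

Δv ≈ 5980 m/s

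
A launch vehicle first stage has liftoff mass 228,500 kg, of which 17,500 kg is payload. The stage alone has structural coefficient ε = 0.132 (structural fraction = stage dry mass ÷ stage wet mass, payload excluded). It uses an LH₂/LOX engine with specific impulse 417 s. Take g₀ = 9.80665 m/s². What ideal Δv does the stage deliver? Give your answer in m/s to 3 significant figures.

Δv ≈ 6610 m/s

Stage wet mass = m₀ − payload = 228,500 − 17,500 = 211,000 kg.
Stage dry mass = ε × stage wet mass = 0.132 × 211,000 = 27,852 kg.
Burnout mass m_f = stage dry + payload = 27,852 + 17,500 = 45,352 kg.
v_e = Isp · g₀ = 417 × 9.80665 = 4089.4 m/s.
Using Δv = v_e ln(m₀/m_f): Δv = v_e · ln(228,500/45,352) = 4089.4 × ln(5.038) = 4089.4 × 1.6171 ≈ 6613 m/s.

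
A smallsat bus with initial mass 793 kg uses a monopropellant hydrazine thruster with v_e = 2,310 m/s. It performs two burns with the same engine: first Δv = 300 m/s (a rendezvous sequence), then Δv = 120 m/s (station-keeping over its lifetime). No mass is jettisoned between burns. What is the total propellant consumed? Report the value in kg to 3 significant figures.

After the first burn: m = 793 × exp(−300/2310.0) = 793 × 0.87821 = 696.421 kg.
After the second burn: m = 696.421 × exp(−120/2310.0) = 696.421 × 0.94938 = 661.168 kg.
Total propellant = m₀ − m_final = 793 − 661.168 = 131.832 kg.

total propellant consumed ≈ 132 kg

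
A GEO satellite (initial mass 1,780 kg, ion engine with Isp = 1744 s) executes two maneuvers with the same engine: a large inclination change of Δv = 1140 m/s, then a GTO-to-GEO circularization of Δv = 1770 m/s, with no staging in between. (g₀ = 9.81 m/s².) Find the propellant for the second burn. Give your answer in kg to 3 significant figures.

propellant for the second burn ≈ 164 kg

v_e = Isp · g₀ = 1744 × 9.81 = 17108.6 m/s.
After the first burn: m = 1780 × exp(−1140/17108.6) = 1780 × 0.93554 = 1,665.26 kg.
After the second burn: m = 1,665.26 × exp(−1770/17108.6) = 1,665.26 × 0.90172 = 1,501.6 kg.
Second-burn propellant = 1,665.26 − 1,501.6 = 163.66 kg.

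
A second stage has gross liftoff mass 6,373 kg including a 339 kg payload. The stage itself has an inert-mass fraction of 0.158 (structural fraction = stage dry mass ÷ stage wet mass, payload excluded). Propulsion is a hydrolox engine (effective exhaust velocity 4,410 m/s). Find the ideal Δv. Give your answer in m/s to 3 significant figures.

Stage wet mass = m₀ − payload = 6,373 − 339 = 6,034 kg.
Stage dry mass = ε × stage wet mass = 0.158 × 6,034 = 953.372 kg.
Burnout mass m_f = stage dry + payload = 953.372 + 339 = 1,292.372 kg.
Δv = v_e · ln(6,373/1,292.372) = 4410.0 × ln(4.931) = 4410.0 × 1.5956 ≈ 7037 m/s.

Δv ≈ 7040 m/s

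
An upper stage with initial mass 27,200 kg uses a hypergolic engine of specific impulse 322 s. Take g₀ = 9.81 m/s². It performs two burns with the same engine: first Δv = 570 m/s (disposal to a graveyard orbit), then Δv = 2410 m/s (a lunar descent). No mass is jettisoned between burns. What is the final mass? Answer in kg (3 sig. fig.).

final mass ≈ 10600 kg

v_e = Isp · g₀ = 322 × 9.81 = 3158.8 m/s.
After the first burn: m = 27200 × exp(−570/3158.8) = 27200 × 0.83490 = 22,709.3 kg.
After the second burn: m = 22,709.3 × exp(−2410/3158.8) = 22,709.3 × 0.46629 = 10,589.1 kg.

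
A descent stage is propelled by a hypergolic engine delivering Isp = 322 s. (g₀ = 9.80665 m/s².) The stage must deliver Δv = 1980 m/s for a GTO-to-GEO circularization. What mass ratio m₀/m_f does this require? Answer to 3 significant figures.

v_e = Isp · g₀ = 322 × 9.80665 = 3157.7 m/s.
m₀/m_f = exp(Δv / v_e) = exp(1980 / 3157.7) = exp(0.6270) = 1.8720.

mass ratio ≈ 1.87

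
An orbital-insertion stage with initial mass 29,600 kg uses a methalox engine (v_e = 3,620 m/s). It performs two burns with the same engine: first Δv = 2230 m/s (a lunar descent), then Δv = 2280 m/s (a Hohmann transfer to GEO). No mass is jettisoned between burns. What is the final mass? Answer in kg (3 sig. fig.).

After the first burn: m = 29600 × exp(−2230/3620.0) = 29600 × 0.54009 = 15,986.7 kg.
After the second burn: m = 15,986.7 × exp(−2280/3620.0) = 15,986.7 × 0.53268 = 8,515.8 kg.

final mass ≈ 8520 kg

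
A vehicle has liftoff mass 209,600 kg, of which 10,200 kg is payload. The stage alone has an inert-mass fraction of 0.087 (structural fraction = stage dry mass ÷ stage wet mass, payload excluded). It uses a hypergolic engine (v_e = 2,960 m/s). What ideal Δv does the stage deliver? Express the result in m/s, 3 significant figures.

Stage wet mass = m₀ − payload = 209,600 − 10,200 = 199,400 kg.
Stage dry mass = ε × stage wet mass = 0.087 × 199,400 = 17,347.8 kg.
Burnout mass m_f = stage dry + payload = 17,347.8 + 10,200 = 27,547.8 kg.
Rocket equation: Δv = v_e · ln(209,600/27,547.8) = 2960.0 × ln(7.609) = 2960.0 × 2.0293 ≈ 6007 m/s.

Δv ≈ 6010 m/s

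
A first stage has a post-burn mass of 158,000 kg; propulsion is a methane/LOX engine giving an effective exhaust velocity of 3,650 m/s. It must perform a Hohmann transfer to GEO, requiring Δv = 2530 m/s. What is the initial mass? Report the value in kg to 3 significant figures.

initial mass ≈ 316000 kg

Using Δv = v_e ln(m₀/m_f): m₀/m_f = exp(Δv / v_e) = exp(2530 / 3650.0) = exp(0.6932) = 2.0000.
m₀ = m_f × 2.0000 = 158,000 × 2.0000 = 316,000 kg.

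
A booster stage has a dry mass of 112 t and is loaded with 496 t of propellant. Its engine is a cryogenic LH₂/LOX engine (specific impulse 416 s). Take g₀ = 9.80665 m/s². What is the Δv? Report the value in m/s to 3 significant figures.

v_e = Isp · g₀ = 416 × 9.80665 = 4079.6 m/s.
m₀ = m_dry + m_prop = 112 + 496 = 608 t.
Δv = v_e · ln(m₀/m_f) = 4079.6 × ln(5.429) = 4079.6 × 1.6917 ≈ 6901.3 m/s.

Δv ≈ 6900 m/s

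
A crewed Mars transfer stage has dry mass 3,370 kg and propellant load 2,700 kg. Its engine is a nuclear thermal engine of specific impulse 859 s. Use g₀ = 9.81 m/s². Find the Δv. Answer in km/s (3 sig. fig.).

v_e = Isp · g₀ = 859 × 9.81 = 8426.8 m/s.
m₀ = m_dry + m_prop = 3,370 + 2,700 = 6,070 kg.
Δv = v_e · ln(m₀/m_f) = 8426.8 × ln(1.801) = 8426.8 × 0.5884 ≈ 4958.7 m/s.

Δv ≈ 4.96 km/s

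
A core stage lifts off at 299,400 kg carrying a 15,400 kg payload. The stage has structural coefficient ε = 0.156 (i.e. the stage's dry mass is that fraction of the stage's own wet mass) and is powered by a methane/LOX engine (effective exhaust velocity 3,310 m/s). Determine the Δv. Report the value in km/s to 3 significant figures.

Stage wet mass = m₀ − payload = 299,400 − 15,400 = 284,000 kg.
Stage dry mass = ε × stage wet mass = 0.156 × 284,000 = 44,304 kg.
Burnout mass m_f = stage dry + payload = 44,304 + 15,400 = 59,704 kg.
From the ideal rocket equation, Δv = v_e · ln(299,400/59,704) = 3310.0 × ln(5.015) = 3310.0 × 1.6124 ≈ 5337 m/s.

Δv ≈ 5.34 km/s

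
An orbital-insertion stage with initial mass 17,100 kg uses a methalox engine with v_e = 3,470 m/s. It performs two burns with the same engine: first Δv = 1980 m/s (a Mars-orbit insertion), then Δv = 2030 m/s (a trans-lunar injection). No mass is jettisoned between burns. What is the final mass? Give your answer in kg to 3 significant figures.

final mass ≈ 5380 kg

After the first burn: m = 17100 × exp(−1980/3470.0) = 17100 × 0.56518 = 9,664.58 kg.
After the second burn: m = 9,664.58 × exp(−2030/3470.0) = 9,664.58 × 0.55710 = 5,384.14 kg.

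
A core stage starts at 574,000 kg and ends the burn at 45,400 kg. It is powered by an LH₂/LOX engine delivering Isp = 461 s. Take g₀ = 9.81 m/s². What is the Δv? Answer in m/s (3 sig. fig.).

v_e = Isp · g₀ = 461 × 9.81 = 4522.4 m/s.
Δv = v_e · ln(m₀/m_f) = 4522.4 × ln(12.64) = 4522.4 × 2.5371 ≈ 11473.9 m/s.

Δv ≈ 11500 m/s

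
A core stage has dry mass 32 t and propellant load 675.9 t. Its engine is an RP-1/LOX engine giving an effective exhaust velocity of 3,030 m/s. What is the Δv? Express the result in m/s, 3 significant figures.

m₀ = m_dry + m_prop = 32 + 675.9 = 707.9 t.
Rocket equation: Δv = v_e · ln(m₀/m_f) = 3030.0 × ln(22.12) = 3030.0 × 3.0966 ≈ 9382.6 m/s.

Δv ≈ 9380 m/s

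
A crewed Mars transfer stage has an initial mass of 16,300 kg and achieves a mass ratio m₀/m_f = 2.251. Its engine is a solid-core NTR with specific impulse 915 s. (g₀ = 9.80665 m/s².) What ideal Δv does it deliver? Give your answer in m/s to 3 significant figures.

v_e = Isp · g₀ = 915 × 9.80665 = 8973.1 m/s.
From the ideal rocket equation, Δv = v_e · ln(2.251) = 8973.1 × 0.8114 ≈ 7280.5 m/s.

Δv ≈ 7280 m/s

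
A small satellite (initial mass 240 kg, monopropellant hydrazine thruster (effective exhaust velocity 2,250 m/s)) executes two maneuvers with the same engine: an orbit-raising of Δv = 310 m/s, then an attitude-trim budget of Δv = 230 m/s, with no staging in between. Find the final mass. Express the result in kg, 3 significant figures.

final mass ≈ 189 kg

After the first burn: m = 240 × exp(−310/2250.0) = 240 × 0.87129 = 209.11 kg.
After the second burn: m = 209.11 × exp(−230/2250.0) = 209.11 × 0.90283 = 188.791 kg.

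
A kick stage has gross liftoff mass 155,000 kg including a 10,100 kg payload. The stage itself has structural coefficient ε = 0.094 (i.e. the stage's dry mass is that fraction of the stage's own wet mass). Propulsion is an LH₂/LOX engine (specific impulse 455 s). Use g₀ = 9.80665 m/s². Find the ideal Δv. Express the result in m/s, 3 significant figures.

Stage wet mass = m₀ − payload = 155,000 − 10,100 = 144,900 kg.
Stage dry mass = ε × stage wet mass = 0.094 × 144,900 = 13,620.6 kg.
Burnout mass m_f = stage dry + payload = 13,620.6 + 10,100 = 23,720.6 kg.
v_e = Isp · g₀ = 455 × 9.80665 = 4462.0 m/s.
Rocket equation: Δv = v_e · ln(155,000/23,720.6) = 4462.0 × ln(6.534) = 4462.0 × 1.8771 ≈ 8376 m/s.

Δv ≈ 8380 m/s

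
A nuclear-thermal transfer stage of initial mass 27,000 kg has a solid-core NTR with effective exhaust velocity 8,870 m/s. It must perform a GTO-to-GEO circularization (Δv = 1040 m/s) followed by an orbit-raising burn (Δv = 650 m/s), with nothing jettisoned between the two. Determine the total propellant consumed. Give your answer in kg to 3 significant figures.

total propellant consumed ≈ 4680 kg

After the first burn: m = 27000 × exp(−1040/8870.0) = 27000 × 0.88936 = 24,012.7 kg.
After the second burn: m = 24,012.7 × exp(−650/8870.0) = 24,012.7 × 0.92934 = 22,316 kg.
Total propellant = m₀ − m_final = 27000 − 22,316 = 4,684 kg.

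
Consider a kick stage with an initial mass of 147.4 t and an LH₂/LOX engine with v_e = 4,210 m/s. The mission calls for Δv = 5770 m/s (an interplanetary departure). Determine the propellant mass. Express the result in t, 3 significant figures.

propellant mass ≈ 110 t

By the Tsiolkovsky rocket equation, m₀/m_f = exp(Δv / v_e) = exp(5770 / 4210.0) = exp(1.3705) = 3.9375.
m_f = 147.4 / 3.9375 = 37.4349 t, so propellant = m₀ − m_f = 147.4 − 37.4349 = 109.9651 t.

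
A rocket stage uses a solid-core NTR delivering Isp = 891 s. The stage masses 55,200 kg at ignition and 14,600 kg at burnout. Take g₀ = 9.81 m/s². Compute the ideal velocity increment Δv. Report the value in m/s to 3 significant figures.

v_e = Isp · g₀ = 891 × 9.81 = 8740.7 m/s.
Using Δv = v_e ln(m₀/m_f): Δv = v_e · ln(m₀/m_f) = 8740.7 × ln(3.781) = 8740.7 × 1.3299 ≈ 11624.6 m/s.

Δv ≈ 11600 m/s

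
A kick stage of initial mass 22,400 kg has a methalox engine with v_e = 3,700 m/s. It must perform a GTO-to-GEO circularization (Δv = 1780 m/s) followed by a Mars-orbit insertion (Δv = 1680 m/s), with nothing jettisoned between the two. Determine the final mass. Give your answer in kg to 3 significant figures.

After the first burn: m = 22400 × exp(−1780/3700.0) = 22400 × 0.61811 = 13,845.7 kg.
After the second burn: m = 13,845.7 × exp(−1680/3700.0) = 13,845.7 × 0.63505 = 8,792.71 kg.

final mass ≈ 8790 kg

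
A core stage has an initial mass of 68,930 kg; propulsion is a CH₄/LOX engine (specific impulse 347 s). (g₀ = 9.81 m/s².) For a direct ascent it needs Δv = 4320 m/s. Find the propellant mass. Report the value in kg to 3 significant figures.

v_e = Isp · g₀ = 347 × 9.81 = 3404.1 m/s.
Rocket equation: m₀/m_f = exp(Δv / v_e) = exp(4320 / 3404.1) = exp(1.2691) = 3.5575.
m_f = 68,930 / 3.5575 = 19,376 kg, so propellant = m₀ − m_f = 68,930 − 19,376 = 49,554 kg.

propellant mass ≈ 49600 kg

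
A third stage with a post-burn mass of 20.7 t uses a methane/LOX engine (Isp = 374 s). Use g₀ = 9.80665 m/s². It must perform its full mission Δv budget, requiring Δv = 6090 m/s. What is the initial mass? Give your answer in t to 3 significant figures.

initial mass ≈ 109 t

v_e = Isp · g₀ = 374 × 9.80665 = 3667.7 m/s.
m₀/m_f = exp(Δv / v_e) = exp(6090 / 3667.7) = exp(1.6604) = 5.2617.
m₀ = m_f × 5.2617 = 20.7 × 5.2617 = 108.917 t.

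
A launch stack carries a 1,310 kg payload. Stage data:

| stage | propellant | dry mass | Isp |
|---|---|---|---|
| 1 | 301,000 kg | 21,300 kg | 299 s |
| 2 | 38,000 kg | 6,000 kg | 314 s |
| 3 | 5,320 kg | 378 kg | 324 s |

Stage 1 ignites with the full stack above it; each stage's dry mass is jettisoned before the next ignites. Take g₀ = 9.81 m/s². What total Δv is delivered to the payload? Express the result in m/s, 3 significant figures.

Δv ≈ 13500 m/s

Ignition mass of stage 1 = 301,000+21,300 + 38,000+6,000 + 5,320+378 + 1,310 = 373,308 kg.
Stage 1: m₀ = 373,308 kg, m_f = 373,308 − 301,000 = 72,308 kg; Δv = 299×9.81×ln(5.163) = 2933.2×1.6415 ≈ 4815 m/s.
Stage 2: m₀ = 51,008 kg, m_f = 51,008 − 38,000 = 13,008 kg; Δv = 314×9.81×ln(3.921) = 3080.3×1.3664 ≈ 4209 m/s.
Stage 3: m₀ = 7,008 kg, m_f = 7,008 − 5,320 = 1,688 kg; Δv = 324×9.81×ln(4.152) = 3178.4×1.4235 ≈ 4525 m/s.
Total Δv = 4815 + 4209 + 4525 = 13549 m/s.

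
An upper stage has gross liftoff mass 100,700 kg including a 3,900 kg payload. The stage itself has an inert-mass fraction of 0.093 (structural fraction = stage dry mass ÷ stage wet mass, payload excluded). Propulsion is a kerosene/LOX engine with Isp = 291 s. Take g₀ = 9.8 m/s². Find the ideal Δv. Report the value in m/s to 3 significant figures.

Δv ≈ 5860 m/s

Stage wet mass = m₀ − payload = 100,700 − 3,900 = 96,800 kg.
Stage dry mass = ε × stage wet mass = 0.093 × 96,800 = 9,002.4 kg.
Burnout mass m_f = stage dry + payload = 9,002.4 + 3,900 = 12,902.4 kg.
v_e = Isp · g₀ = 291 × 9.8 = 2851.8 m/s.
By the Tsiolkovsky rocket equation, Δv = v_e · ln(100,700/12,902.4) = 2851.8 × ln(7.805) = 2851.8 × 2.0547 ≈ 5860 m/s.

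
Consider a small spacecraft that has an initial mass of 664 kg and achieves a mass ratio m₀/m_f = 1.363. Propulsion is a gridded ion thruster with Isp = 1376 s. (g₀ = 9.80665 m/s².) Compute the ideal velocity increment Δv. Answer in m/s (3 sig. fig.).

Δv ≈ 4180 m/s

v_e = Isp · g₀ = 1376 × 9.80665 = 13494.0 m/s.
From the ideal rocket equation, Δv = v_e · ln(1.363) = 13494.0 × 0.3097 ≈ 4178.9 m/s.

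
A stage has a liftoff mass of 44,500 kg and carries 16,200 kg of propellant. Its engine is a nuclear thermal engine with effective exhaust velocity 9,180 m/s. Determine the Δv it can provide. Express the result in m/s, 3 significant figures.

Δv ≈ 4160 m/s

m_f = m₀ − m_prop = 44,500 − 16,200 = 28,300 kg.
Δv = v_e · ln(m₀/m_f) = 9180.0 × ln(1.572) = 9180.0 × 0.4526 ≈ 4155.1 m/s.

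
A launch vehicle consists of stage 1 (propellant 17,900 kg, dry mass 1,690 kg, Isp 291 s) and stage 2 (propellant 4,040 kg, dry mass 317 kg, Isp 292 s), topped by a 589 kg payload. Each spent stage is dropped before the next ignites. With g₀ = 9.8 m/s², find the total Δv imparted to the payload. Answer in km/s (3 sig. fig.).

Ignition mass of stage 1 = 17,900+1,690 + 4,040+317 + 589 = 24,536 kg.
Stage 1: m₀ = 24,536 kg, m_f = 24,536 − 17,900 = 6,636 kg; Δv = 291×9.8×ln(3.697) = 2851.8×1.3076 ≈ 3729 m/s.
Stage 2: m₀ = 4,946 kg, m_f = 4,946 − 4,040 = 906 kg; Δv = 292×9.8×ln(5.459) = 2861.6×1.6973 ≈ 4857 m/s.
Total Δv = 3729 + 4857 = 8586 m/s.

Δv ≈ 8.59 km/s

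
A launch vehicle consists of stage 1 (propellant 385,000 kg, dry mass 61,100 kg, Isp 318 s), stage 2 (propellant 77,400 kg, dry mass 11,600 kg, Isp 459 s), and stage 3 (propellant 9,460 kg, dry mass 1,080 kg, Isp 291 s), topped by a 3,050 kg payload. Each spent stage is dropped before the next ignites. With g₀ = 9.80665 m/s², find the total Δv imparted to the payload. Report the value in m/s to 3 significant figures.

Ignition mass of stage 1 = 385,000+61,100 + 77,400+11,600 + 9,460+1,080 + 3,050 = 548,690 kg.
Stage 1: m₀ = 548,690 kg, m_f = 548,690 − 385,000 = 163,690 kg; Δv = 318×9.80665×ln(3.352) = 3118.5×1.2096 ≈ 3772 m/s.
Stage 2: m₀ = 102,590 kg, m_f = 102,590 − 77,400 = 25,190 kg; Δv = 459×9.80665×ln(4.073) = 4501.3×1.4043 ≈ 6321 m/s.
Stage 3: m₀ = 13,590 kg, m_f = 13,590 − 9,460 = 4,130 kg; Δv = 291×9.80665×ln(3.291) = 2853.7×1.1911 ≈ 3399 m/s.
Total Δv = 3772 + 6321 + 3399 = 13492 m/s.

Δv ≈ 13500 m/s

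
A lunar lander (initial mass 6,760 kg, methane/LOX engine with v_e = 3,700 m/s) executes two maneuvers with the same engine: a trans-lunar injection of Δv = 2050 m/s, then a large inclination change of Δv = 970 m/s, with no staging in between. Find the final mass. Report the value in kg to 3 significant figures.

After the first burn: m = 6760 × exp(−2050/3700.0) = 6760 × 0.57462 = 3,884.43 kg.
After the second burn: m = 3,884.43 × exp(−970/3700.0) = 3,884.43 × 0.76939 = 2,988.64 kg.

final mass ≈ 2990 kg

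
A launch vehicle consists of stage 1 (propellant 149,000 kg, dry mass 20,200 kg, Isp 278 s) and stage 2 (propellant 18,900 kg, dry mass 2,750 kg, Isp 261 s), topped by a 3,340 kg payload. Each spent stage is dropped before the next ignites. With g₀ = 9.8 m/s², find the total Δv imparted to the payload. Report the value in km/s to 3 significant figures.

Δv ≈ 7.58 km/s

Ignition mass of stage 1 = 149,000+20,200 + 18,900+2,750 + 3,340 = 194,190 kg.
Stage 1: m₀ = 194,190 kg, m_f = 194,190 − 149,000 = 45,190 kg; Δv = 278×9.8×ln(4.297) = 2724.4×1.4580 ≈ 3972 m/s.
Stage 2: m₀ = 24,990 kg, m_f = 24,990 − 18,900 = 6,090 kg; Δv = 261×9.8×ln(4.103) = 2557.8×1.4118 ≈ 3611 m/s.
Total Δv = 3972 + 3611 = 7583 m/s.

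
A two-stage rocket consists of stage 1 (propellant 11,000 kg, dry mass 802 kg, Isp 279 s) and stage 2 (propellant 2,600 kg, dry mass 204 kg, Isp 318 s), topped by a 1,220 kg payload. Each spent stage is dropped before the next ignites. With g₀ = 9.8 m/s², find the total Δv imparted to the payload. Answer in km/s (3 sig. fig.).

Ignition mass of stage 1 = 11,000+802 + 2,600+204 + 1,220 = 15,826 kg.
Stage 1: m₀ = 15,826 kg, m_f = 15,826 − 11,000 = 4,826 kg; Δv = 279×9.8×ln(3.279) = 2734.2×1.1876 ≈ 3247 m/s.
Stage 2: m₀ = 4,024 kg, m_f = 4,024 − 2,600 = 1,424 kg; Δv = 318×9.8×ln(2.826) = 3116.4×1.0388 ≈ 3237 m/s.
Total Δv = 3247 + 3237 = 6484 m/s.

Δv ≈ 6.48 km/s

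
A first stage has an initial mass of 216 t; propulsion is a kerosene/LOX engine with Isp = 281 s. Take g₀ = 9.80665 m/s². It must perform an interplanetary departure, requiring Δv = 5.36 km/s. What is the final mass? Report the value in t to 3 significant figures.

v_e = Isp · g₀ = 281 × 9.80665 = 2755.7 m/s.
By the Tsiolkovsky rocket equation, m₀/m_f = exp(Δv / v_e) = exp(5360 / 2755.7) = exp(1.9451) = 6.9942.
m_f = m₀ / 6.9942 = 216 / 6.9942 = 30.8827 t.

final mass ≈ 30.9 t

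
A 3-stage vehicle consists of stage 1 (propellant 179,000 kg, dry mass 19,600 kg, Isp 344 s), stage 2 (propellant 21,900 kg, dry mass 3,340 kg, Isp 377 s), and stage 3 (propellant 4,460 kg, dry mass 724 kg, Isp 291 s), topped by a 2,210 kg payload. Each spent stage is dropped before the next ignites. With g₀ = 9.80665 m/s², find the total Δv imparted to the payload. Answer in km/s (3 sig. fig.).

Δv ≈ 11.8 km/s

Ignition mass of stage 1 = 179,000+19,600 + 21,900+3,340 + 4,460+724 + 2,210 = 231,234 kg.
Stage 1: m₀ = 231,234 kg, m_f = 231,234 − 179,000 = 52,234 kg; Δv = 344×9.80665×ln(4.427) = 3373.5×1.4877 ≈ 5019 m/s.
Stage 2: m₀ = 32,634 kg, m_f = 32,634 − 21,900 = 10,734 kg; Δv = 377×9.80665×ln(3.04) = 3697.1×1.1119 ≈ 4111 m/s.
Stage 3: m₀ = 7,394 kg, m_f = 7,394 − 4,460 = 2,934 kg; Δv = 291×9.80665×ln(2.52) = 2853.7×0.9243 ≈ 2638 m/s.
Total Δv = 5019 + 4111 + 2638 = 11768 m/s.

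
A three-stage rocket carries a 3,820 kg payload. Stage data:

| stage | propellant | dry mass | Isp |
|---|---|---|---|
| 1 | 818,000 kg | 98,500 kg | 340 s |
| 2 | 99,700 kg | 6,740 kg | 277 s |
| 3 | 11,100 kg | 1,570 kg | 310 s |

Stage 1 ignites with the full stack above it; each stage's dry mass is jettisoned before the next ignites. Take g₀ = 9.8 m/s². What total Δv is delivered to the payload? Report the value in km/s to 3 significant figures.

Ignition mass of stage 1 = 818,000+98,500 + 99,700+6,740 + 11,100+1,570 + 3,820 = 1,039,430 kg.
Stage 1: m₀ = 1,039,430 kg, m_f = 1,039,430 − 818,000 = 221,430 kg; Δv = 340×9.8×ln(4.694) = 3332.0×1.5463 ≈ 5152 m/s.
Stage 2: m₀ = 122,930 kg, m_f = 122,930 − 99,700 = 23,230 kg; Δv = 277×9.8×ln(5.292) = 2714.6×1.6662 ≈ 4523 m/s.
Stage 3: m₀ = 16,490 kg, m_f = 16,490 − 11,100 = 5,390 kg; Δv = 310×9.8×ln(3.059) = 3038.0×1.1182 ≈ 3397 m/s.
Total Δv = 5152 + 4523 + 3397 = 13072 m/s.

Δv ≈ 13.1 km/s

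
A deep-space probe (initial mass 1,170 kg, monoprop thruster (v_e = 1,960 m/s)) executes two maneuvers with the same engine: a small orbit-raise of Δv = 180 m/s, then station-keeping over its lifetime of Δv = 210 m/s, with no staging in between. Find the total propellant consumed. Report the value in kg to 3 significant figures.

total propellant consumed ≈ 211 kg

After the first burn: m = 1170 × exp(−180/1960.0) = 1170 × 0.91225 = 1,067.33 kg.
After the second burn: m = 1,067.33 × exp(−210/1960.0) = 1,067.33 × 0.89840 = 958.889 kg.
Total propellant = m₀ − m_final = 1170 − 958.889 = 211.111 kg.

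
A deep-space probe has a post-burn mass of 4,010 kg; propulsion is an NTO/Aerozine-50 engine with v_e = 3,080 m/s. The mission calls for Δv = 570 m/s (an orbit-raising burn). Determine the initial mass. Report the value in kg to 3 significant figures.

m₀/m_f = exp(Δv / v_e) = exp(570 / 3080.0) = exp(0.1851) = 1.2033.
m₀ = m_f × 1.2033 = 4,010 × 1.2033 = 4,825.23 kg.

initial mass ≈ 4830 kg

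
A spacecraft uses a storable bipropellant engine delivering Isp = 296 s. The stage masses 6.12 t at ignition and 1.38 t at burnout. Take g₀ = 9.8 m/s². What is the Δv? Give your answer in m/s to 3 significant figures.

v_e = Isp · g₀ = 296 × 9.8 = 2900.8 m/s.
Δv = v_e · ln(m₀/m_f) = 2900.8 × ln(4.435) = 2900.8 × 1.4895 ≈ 4320.7 m/s.

Δv ≈ 4320 m/s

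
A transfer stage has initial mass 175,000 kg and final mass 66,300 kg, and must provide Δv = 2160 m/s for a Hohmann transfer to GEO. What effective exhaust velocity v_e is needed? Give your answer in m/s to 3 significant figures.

ln(m₀/m_f) = ln(175000/66300) = ln(2.64) = 0.9706.
v_e = Δv / ln(m₀/m_f) = 2160 / 0.9706 = 2225.4 m/s.

v_e ≈ 2230 m/s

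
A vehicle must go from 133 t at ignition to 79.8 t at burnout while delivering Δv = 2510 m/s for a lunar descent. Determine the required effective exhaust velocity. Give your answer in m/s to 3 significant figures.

v_e ≈ 4910 m/s

ln(m₀/m_f) = ln(133000/79800) = ln(1.667) = 0.5108.
From the ideal rocket equation, v_e = Δv / ln(m₀/m_f) = 2510 / 0.5108 = 4913.6 m/s.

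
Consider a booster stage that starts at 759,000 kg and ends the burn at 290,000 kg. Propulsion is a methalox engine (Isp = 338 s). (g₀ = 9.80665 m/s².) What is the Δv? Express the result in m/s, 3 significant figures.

Δv ≈ 3190 m/s

v_e = Isp · g₀ = 338 × 9.80665 = 3314.6 m/s.
Δv = v_e · ln(m₀/m_f) = 3314.6 × ln(2.617) = 3314.6 × 0.9621 ≈ 3189.1 m/s.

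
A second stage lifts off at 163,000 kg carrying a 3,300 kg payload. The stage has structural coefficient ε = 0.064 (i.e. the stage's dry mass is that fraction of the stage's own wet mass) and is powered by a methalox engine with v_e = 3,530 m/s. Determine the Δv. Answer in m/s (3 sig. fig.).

Stage wet mass = m₀ − payload = 163,000 − 3,300 = 159,700 kg.
Stage dry mass = ε × stage wet mass = 0.064 × 159,700 = 10,220.8 kg.
Burnout mass m_f = stage dry + payload = 10,220.8 + 3,300 = 13,520.8 kg.
Rocket equation: Δv = v_e · ln(163,000/13,520.8) = 3530.0 × ln(12.06) = 3530.0 × 2.4895 ≈ 8788 m/s.

Δv ≈ 8790 m/s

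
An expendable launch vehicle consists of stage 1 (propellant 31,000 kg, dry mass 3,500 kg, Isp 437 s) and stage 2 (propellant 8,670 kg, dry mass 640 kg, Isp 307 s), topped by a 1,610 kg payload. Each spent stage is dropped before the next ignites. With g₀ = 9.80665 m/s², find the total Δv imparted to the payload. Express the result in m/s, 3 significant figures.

Ignition mass of stage 1 = 31,000+3,500 + 8,670+640 + 1,610 = 45,420 kg.
Stage 1: m₀ = 45,420 kg, m_f = 45,420 − 31,000 = 14,420 kg; Δv = 437×9.80665×ln(3.15) = 4285.5×1.1473 ≈ 4917 m/s.
Stage 2: m₀ = 10,920 kg, m_f = 10,920 − 8,670 = 2,250 kg; Δv = 307×9.80665×ln(4.853) = 3010.6×1.5797 ≈ 4756 m/s.
Total Δv = 4917 + 4756 = 9673 m/s.

Δv ≈ 9670 m/s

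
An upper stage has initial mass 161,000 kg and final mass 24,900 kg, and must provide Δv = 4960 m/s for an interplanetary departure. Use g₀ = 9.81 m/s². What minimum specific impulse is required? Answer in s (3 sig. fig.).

Isp ≈ 271 s

ln(m₀/m_f) = ln(161000/24900) = ln(6.466) = 1.8665.
Rocket equation: v_e = Δv / ln(m₀/m_f) = 4960 / 1.8665 = 2657.3 m/s.
Isp = v_e / g₀ = 2657.3 / 9.81 = 270.9 s.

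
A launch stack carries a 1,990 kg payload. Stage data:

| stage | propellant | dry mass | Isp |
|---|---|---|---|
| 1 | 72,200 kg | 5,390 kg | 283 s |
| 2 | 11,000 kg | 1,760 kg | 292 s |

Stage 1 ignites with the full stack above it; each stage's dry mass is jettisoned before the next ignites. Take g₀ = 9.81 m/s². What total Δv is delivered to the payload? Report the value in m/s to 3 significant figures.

Ignition mass of stage 1 = 72,200+5,390 + 11,000+1,760 + 1,990 = 92,340 kg.
Stage 1: m₀ = 92,340 kg, m_f = 92,340 − 72,200 = 20,140 kg; Δv = 283×9.81×ln(4.585) = 2776.2×1.5228 ≈ 4228 m/s.
Stage 2: m₀ = 14,750 kg, m_f = 14,750 − 11,000 = 3,750 kg; Δv = 292×9.81×ln(3.933) = 2864.5×1.3695 ≈ 3923 m/s.
Total Δv = 4228 + 3923 = 8151 m/s.

Δv ≈ 8150 m/s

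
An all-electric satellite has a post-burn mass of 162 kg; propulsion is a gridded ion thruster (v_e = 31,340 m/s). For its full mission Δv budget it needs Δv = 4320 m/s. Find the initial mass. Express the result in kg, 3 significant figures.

initial mass ≈ 186 kg

From the ideal rocket equation, m₀/m_f = exp(Δv / v_e) = exp(4320 / 31340.0) = exp(0.1378) = 1.1478.
m₀ = m_f × 1.1478 = 162 × 1.1478 = 185.944 kg.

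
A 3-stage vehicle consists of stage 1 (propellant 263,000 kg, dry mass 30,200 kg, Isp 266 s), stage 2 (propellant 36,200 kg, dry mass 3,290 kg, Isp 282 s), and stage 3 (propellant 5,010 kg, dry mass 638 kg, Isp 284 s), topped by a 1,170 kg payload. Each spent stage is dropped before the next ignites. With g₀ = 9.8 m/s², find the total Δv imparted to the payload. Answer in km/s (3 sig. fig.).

Ignition mass of stage 1 = 263,000+30,200 + 36,200+3,290 + 5,010+638 + 1,170 = 339,508 kg.
Stage 1: m₀ = 339,508 kg, m_f = 339,508 − 263,000 = 76,508 kg; Δv = 266×9.8×ln(4.438) = 2606.8×1.4901 ≈ 3884 m/s.
Stage 2: m₀ = 46,308 kg, m_f = 46,308 − 36,200 = 10,108 kg; Δv = 282×9.8×ln(4.581) = 2763.6×1.5220 ≈ 4206 m/s.
Stage 3: m₀ = 6,818 kg, m_f = 6,818 − 5,010 = 1,808 kg; Δv = 284×9.8×ln(3.771) = 2783.2×1.3273 ≈ 3694 m/s.
Total Δv = 3884 + 4206 + 3694 = 11784 m/s.

Δv ≈ 11.8 km/s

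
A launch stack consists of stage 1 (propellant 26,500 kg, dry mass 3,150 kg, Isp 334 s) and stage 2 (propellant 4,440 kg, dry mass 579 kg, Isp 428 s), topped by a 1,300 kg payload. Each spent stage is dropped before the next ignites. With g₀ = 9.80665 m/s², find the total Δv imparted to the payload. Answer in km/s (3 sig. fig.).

Δv ≈ 9.46 km/s

Ignition mass of stage 1 = 26,500+3,150 + 4,440+579 + 1,300 = 35,969 kg.
Stage 1: m₀ = 35,969 kg, m_f = 35,969 − 26,500 = 9,469 kg; Δv = 334×9.80665×ln(3.799) = 3275.4×1.3346 ≈ 4371 m/s.
Stage 2: m₀ = 6,319 kg, m_f = 6,319 − 4,440 = 1,879 kg; Δv = 428×9.80665×ln(3.363) = 4197.2×1.2128 ≈ 5091 m/s.
Total Δv = 4371 + 5091 = 9462 m/s.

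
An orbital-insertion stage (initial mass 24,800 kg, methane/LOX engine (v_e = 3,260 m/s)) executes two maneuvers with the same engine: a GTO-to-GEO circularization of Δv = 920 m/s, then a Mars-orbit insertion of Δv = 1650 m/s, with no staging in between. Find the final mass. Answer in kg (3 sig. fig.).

final mass ≈ 11300 kg

After the first burn: m = 24800 × exp(−920/3260.0) = 24800 × 0.75412 = 18,702.2 kg.
After the second burn: m = 18,702.2 × exp(−1650/3260.0) = 18,702.2 × 0.60282 = 11,274.1 kg.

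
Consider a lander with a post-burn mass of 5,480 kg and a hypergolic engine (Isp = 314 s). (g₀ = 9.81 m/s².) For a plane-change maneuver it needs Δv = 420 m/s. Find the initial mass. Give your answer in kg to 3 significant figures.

initial mass ≈ 6280 kg

v_e = Isp · g₀ = 314 × 9.81 = 3080.3 m/s.
m₀/m_f = exp(Δv / v_e) = exp(420 / 3080.3) = exp(0.1363) = 1.1461.
m₀ = m_f × 1.1461 = 5,480 × 1.1461 = 6,280.63 kg.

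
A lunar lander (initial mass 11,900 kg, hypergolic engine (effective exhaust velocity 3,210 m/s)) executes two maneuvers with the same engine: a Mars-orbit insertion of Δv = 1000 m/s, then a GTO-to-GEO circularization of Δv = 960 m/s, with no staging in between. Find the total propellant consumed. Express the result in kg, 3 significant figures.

After the first burn: m = 11900 × exp(−1000/3210.0) = 11900 × 0.73233 = 8,714.73 kg.
After the second burn: m = 8,714.73 × exp(−960/3210.0) = 8,714.73 × 0.74151 = 6,462.06 kg.
Total propellant = m₀ − m_final = 11900 − 6,462.06 = 5,437.94 kg.

total propellant consumed ≈ 5440 kg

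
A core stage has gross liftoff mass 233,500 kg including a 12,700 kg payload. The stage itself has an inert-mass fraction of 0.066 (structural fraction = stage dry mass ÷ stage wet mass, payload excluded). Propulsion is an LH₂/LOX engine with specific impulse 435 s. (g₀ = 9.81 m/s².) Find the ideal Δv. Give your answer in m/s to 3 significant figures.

Stage wet mass = m₀ − payload = 233,500 − 12,700 = 220,800 kg.
Stage dry mass = ε × stage wet mass = 0.066 × 220,800 = 14,572.8 kg.
Burnout mass m_f = stage dry + payload = 14,572.8 + 12,700 = 27,272.8 kg.
v_e = Isp · g₀ = 435 × 9.81 = 4267.4 m/s.
Using Δv = v_e ln(m₀/m_f): Δv = v_e · ln(233,500/27,272.8) = 4267.4 × ln(8.562) = 4267.4 × 2.1473 ≈ 9163 m/s.

Δv ≈ 9160 m/s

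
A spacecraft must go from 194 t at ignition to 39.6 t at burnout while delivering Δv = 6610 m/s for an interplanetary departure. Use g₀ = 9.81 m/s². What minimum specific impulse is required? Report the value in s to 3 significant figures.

Isp ≈ 424 s

ln(m₀/m_f) = ln(194000/39600) = ln(4.899) = 1.5890.
v_e = Δv / ln(m₀/m_f) = 6610 / 1.5890 = 4159.8 m/s.
Isp = v_e / g₀ = 4159.8 / 9.81 = 424.0 s.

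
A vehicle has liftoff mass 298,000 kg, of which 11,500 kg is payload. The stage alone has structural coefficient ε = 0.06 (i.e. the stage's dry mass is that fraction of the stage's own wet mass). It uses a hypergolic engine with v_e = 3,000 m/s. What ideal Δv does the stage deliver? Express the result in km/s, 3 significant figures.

Δv ≈ 7.02 km/s

Stage wet mass = m₀ − payload = 298,000 − 11,500 = 286,500 kg.
Stage dry mass = ε × stage wet mass = 0.06 × 286,500 = 17,190 kg.
Burnout mass m_f = stage dry + payload = 17,190 + 11,500 = 28,690 kg.
From the ideal rocket equation, Δv = v_e · ln(298,000/28,690) = 3000.0 × ln(10.39) = 3000.0 × 2.3405 ≈ 7022 m/s.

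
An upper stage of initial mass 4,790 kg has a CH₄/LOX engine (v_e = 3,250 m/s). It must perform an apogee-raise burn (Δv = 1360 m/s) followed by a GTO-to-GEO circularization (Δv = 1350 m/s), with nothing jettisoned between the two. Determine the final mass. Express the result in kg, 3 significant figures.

final mass ≈ 2080 kg

After the first burn: m = 4790 × exp(−1360/3250.0) = 4790 × 0.65806 = 3,152.11 kg.
After the second burn: m = 3,152.11 × exp(−1350/3250.0) = 3,152.11 × 0.66009 = 2,080.68 kg.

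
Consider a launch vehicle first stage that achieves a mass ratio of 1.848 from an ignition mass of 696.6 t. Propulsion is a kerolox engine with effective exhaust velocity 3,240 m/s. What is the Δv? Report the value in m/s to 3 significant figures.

Using Δv = v_e ln(m₀/m_f): Δv = v_e · ln(1.848) = 3240.0 × 0.6141 ≈ 1989.7 m/s.

Δv ≈ 1990 m/s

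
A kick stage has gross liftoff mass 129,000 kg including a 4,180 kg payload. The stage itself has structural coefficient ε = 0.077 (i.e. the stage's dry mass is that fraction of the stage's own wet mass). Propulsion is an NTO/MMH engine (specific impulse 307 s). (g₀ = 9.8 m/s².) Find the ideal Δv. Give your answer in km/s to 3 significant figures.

Δv ≈ 6.73 km/s

Stage wet mass = m₀ − payload = 129,000 − 4,180 = 124,820 kg.
Stage dry mass = ε × stage wet mass = 0.077 × 124,820 = 9,611.14 kg.
Burnout mass m_f = stage dry + payload = 9,611.14 + 4,180 = 13,791.14 kg.
v_e = Isp · g₀ = 307 × 9.8 = 3008.6 m/s.
Δv = v_e · ln(129,000/13,791.14) = 3008.6 × ln(9.354) = 3008.6 × 2.2358 ≈ 6727 m/s.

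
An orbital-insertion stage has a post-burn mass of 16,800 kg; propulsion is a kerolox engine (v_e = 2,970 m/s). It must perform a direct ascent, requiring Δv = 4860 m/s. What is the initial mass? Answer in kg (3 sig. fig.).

m₀/m_f = exp(Δv / v_e) = exp(4860 / 2970.0) = exp(1.6364) = 5.1365.
m₀ = m_f × 5.1365 = 16,800 × 5.1365 = 86,293.2 kg.

initial mass ≈ 86300 kg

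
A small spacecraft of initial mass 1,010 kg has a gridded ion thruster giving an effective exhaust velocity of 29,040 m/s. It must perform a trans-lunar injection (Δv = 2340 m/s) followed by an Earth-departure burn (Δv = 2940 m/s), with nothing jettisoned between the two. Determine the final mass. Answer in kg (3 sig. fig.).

After the first burn: m = 1010 × exp(−2340/29040.0) = 1010 × 0.92258 = 931.806 kg.
After the second burn: m = 931.806 × exp(−2940/29040.0) = 931.806 × 0.90372 = 842.092 kg.

final mass ≈ 842 kg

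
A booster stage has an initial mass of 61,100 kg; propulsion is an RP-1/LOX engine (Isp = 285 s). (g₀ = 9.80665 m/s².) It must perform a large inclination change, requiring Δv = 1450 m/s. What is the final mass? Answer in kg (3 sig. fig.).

v_e = Isp · g₀ = 285 × 9.80665 = 2794.9 m/s.
Rocket equation: m₀/m_f = exp(Δv / v_e) = exp(1450 / 2794.9) = exp(0.5188) = 1.6800.
m_f = m₀ / 1.6800 = 61,100 / 1.6800 = 36,369 kg.

final mass ≈ 36400 kg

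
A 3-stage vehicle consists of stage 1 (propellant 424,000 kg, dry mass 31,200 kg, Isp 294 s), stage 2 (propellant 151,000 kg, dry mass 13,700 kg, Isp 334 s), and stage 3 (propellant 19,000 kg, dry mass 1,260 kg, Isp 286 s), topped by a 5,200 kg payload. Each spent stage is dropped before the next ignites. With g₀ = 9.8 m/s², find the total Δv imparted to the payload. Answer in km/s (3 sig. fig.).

Ignition mass of stage 1 = 424,000+31,200 + 151,000+13,700 + 19,000+1,260 + 5,200 = 645,360 kg.
Stage 1: m₀ = 645,360 kg, m_f = 645,360 − 424,000 = 221,360 kg; Δv = 294×9.8×ln(2.915) = 2881.2×1.0700 ≈ 3083 m/s.
Stage 2: m₀ = 190,160 kg, m_f = 190,160 − 151,000 = 39,160 kg; Δv = 334×9.8×ln(4.856) = 3273.2×1.5802 ≈ 5172 m/s.
Stage 3: m₀ = 25,460 kg, m_f = 25,460 − 19,000 = 6,460 kg; Δv = 286×9.8×ln(3.941) = 2802.8×1.3715 ≈ 3844 m/s.
Total Δv = 3083 + 5172 + 3844 = 12099 m/s.

Δv ≈ 12.1 km/s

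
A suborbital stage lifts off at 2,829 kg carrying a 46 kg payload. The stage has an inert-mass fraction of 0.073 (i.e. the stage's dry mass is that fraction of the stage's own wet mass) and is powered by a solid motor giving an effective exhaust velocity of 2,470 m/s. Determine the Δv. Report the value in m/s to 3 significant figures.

Stage wet mass = m₀ − payload = 2,829 − 46 = 2,783 kg.
Stage dry mass = ε × stage wet mass = 0.073 × 2,783 = 203.159 kg.
Burnout mass m_f = stage dry + payload = 203.159 + 46 = 249.159 kg.
Using Δv = v_e ln(m₀/m_f): Δv = v_e · ln(2,829/249.159) = 2470.0 × ln(11.35) = 2470.0 × 2.4296 ≈ 6001 m/s.

Δv ≈ 6000 m/s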